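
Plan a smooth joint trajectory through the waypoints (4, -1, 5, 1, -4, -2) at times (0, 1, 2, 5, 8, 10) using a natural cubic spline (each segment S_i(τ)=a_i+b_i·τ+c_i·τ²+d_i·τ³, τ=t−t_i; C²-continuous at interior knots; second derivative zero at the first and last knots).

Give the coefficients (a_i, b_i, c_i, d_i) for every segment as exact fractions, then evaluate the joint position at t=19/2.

  seg 0: a=4 b=-8321/1027 c=0 d=3186/1027
  seg 1: a=-1 b=1237/1027 c=9558/1027 d=-4633/1027
  seg 2: a=5 b=6454/1027 c=-4341/1027 d=15599/27729
  seg 3: a=1 b=-3993/1027 c=2576/3081 d=-68/2133
  seg 4: a=-4 b=275/1027 c=564/1027 d=-94/1027
S(19/2) = -10975/4108

Δ: Δ0=-5, Δ1=6, Δ2=-4/3, Δ3=-5/3, Δ4=1
row 1: diag=4, rhs=66; c'=1/4, d'=33/2
row 2: denom=8−1·1/4=31/4; d'=(-44−1·33/2)/(31/4)=-242/31
row 3: denom=12−3·12/31=336/31; d'=(-2−3·-242/31)/(336/31)=83/42
row 4: denom=10−3·31/112=1027/112; d'=(16−3·83/42)/(1027/112)=1128/1027
back: M4=1128/1027
back: M3=83/42−31/112·1128/1027=5152/3081
back: M2=-242/31−12/31·5152/3081=-8682/1027
back: M1=33/2−1/4·-8682/1027=19116/1027
M: M0=0, M1=19116/1027, M2=-8682/1027, M3=5152/3081, M4=1128/1027, M5=0
seg 0: a=4, c=M0/2=0, d=(M1−M0)/(6·1)=3186/1027, b=Δ0−h0·(2M0+M1)/6=-8321/1027
seg 1: a=-1, c=M1/2=9558/1027, d=(M2−M1)/(6·1)=-4633/1027, b=Δ1−h1·(2M1+M2)/6=1237/1027
seg 2: a=5, c=M2/2=-4341/1027, d=(M3−M2)/(6·3)=15599/27729, b=Δ2−h2·(2M2+M3)/6=6454/1027
seg 3: a=1, c=M3/2=2576/3081, d=(M4−M3)/(6·3)=-68/2133, b=Δ3−h3·(2M3+M4)/6=-3993/1027
seg 4: a=-4, c=M4/2=564/1027, d=(M5−M4)/(6·2)=-94/1027, b=Δ4−h4·(2M4+M5)/6=275/1027
t_q=19/2 → seg 4, τ=3/2; S=-4+275/1027·τ+564/1027·τ²+-94/1027·τ³=-10975/4108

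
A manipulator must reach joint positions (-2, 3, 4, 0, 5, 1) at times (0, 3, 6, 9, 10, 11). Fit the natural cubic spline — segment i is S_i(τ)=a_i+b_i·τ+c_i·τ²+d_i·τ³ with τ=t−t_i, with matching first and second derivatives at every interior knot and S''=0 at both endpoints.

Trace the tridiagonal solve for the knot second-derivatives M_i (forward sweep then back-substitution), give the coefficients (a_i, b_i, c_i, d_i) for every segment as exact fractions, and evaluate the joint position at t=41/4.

  seg 0: a=-2 b=2069/1251 c=0 d=16/11259
  seg 1: a=3 b=2117/1251 c=16/1251 d=-1748/11259
  seg 2: a=4 b=-3031/1251 c=-1732/1251 d=6559/11259
  seg 3: a=0 b=6254/1251 c=1609/417 d=-4826/1251
  seg 4: a=5 b=1430/1251 c=-3217/417 d=3217/1251
S(41/4) = 129271/26688

Δ: Δ0=5/3, Δ1=1/3, Δ2=-4/3, Δ3=5, Δ4=-4
row 1: diag=12, rhs=-8; c'=1/4, d'=-2/3
row 2: denom=12−3·1/4=45/4; d'=(-10−3·-2/3)/(45/4)=-32/45
row 3: denom=8−3·4/15=36/5; d'=(38−3·-32/45)/(36/5)=301/54
row 4: denom=4−1·5/36=139/36; d'=(-54−1·301/54)/(139/36)=-6434/417
back: M4=-6434/417
back: M3=301/54−5/36·-6434/417=3218/417
back: M2=-32/45−4/15·3218/417=-3464/1251
back: M1=-2/3−1/4·-3464/1251=32/1251
M: M0=0, M1=32/1251, M2=-3464/1251, M3=3218/417, M4=-6434/417, M5=0
seg 0: a=-2, c=M0/2=0, d=(M1−M0)/(6·3)=16/11259, b=Δ0−h0·(2M0+M1)/6=2069/1251
seg 1: a=3, c=M1/2=16/1251, d=(M2−M1)/(6·3)=-1748/11259, b=Δ1−h1·(2M1+M2)/6=2117/1251
seg 2: a=4, c=M2/2=-1732/1251, d=(M3−M2)/(6·3)=6559/11259, b=Δ2−h2·(2M2+M3)/6=-3031/1251
seg 3: a=0, c=M3/2=1609/417, d=(M4−M3)/(6·1)=-4826/1251, b=Δ3−h3·(2M3+M4)/6=6254/1251
seg 4: a=5, c=M4/2=-3217/417, d=(M5−M4)/(6·1)=3217/1251, b=Δ4−h4·(2M4+M5)/6=1430/1251
t_q=41/4 → seg 4, τ=1/4; S=5+1430/1251·τ+-3217/417·τ²+3217/1251·τ³=129271/26688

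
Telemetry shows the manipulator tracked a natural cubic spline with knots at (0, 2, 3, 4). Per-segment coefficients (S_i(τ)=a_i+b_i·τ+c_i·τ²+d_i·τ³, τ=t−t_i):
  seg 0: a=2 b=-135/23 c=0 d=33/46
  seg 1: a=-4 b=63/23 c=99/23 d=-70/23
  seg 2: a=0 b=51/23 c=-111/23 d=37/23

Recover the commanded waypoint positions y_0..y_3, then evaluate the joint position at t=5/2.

y_0 = S_0(0) = a_0 = 2
y_1 = S_1(0) = a_1 = -4
y_2 = S_2(0) = a_2 = 0
y_3 = S_2(1) = -1
t_q=5/2 is in segment 1 (τ=1/2); S_1(τ)=-89/46

y_0=2 y_1=-4 y_2=0 y_3=-1
S(5/2) = -89/46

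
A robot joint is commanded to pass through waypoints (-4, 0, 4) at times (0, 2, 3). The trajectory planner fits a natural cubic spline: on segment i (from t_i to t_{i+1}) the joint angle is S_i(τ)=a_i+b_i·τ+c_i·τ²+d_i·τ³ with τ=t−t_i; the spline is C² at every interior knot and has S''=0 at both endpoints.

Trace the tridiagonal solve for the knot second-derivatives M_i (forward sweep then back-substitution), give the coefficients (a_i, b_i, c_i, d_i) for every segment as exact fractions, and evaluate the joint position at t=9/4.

  seg 0: a=-4 b=4/3 c=0 d=1/6
  seg 1: a=0 b=10/3 c=1 d=-1/3
S(9/4) = 57/64

Δ: Δ0=2, Δ1=4
row 1: diag=6, rhs=12; c'=1/6, d'=2
back: M1=2
M: M0=0, M1=2, M2=0
seg 0: a=-4, c=M0/2=0, d=(M1−M0)/(6·2)=1/6, b=Δ0−h0·(2M0+M1)/6=4/3
seg 1: a=0, c=M1/2=1, d=(M2−M1)/(6·1)=-1/3, b=Δ1−h1·(2M1+M2)/6=10/3
t_q=9/4 → seg 1, τ=1/4; S=0+10/3·τ+1·τ²+-1/3·τ³=57/64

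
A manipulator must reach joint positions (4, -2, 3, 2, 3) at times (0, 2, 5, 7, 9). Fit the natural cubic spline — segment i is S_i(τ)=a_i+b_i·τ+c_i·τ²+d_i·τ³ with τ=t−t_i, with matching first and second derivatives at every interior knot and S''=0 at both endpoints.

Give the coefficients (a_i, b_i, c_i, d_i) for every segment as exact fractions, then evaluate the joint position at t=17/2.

  seg 0: a=4 b=-2167/516 c=0 d=619/2064
  seg 1: a=-2 b=-155/258 c=619/344 d=-359/1032
  seg 2: a=3 b=829/1032 c=-229/172 d=1403/4128
  seg 3: a=2 b=-229/516 c=487/688 d=-487/4128
S(17/2) = 27837/11008

Δ: Δ0=-3, Δ1=5/3, Δ2=-1/2, Δ3=1/2
row 1: diag=10, rhs=28; c'=3/10, d'=14/5
row 2: denom=10−3·3/10=91/10; d'=(-13−3·14/5)/(91/10)=-214/91
row 3: denom=8−2·20/91=688/91; d'=(6−2·-214/91)/(688/91)=487/344
back: M3=487/344
back: M2=-214/91−20/91·487/344=-229/86
back: M1=14/5−3/10·-229/86=619/172
M: M0=0, M1=619/172, M2=-229/86, M3=487/344, M4=0
seg 0: a=4, c=M0/2=0, d=(M1−M0)/(6·2)=619/2064, b=Δ0−h0·(2M0+M1)/6=-2167/516
seg 1: a=-2, c=M1/2=619/344, d=(M2−M1)/(6·3)=-359/1032, b=Δ1−h1·(2M1+M2)/6=-155/258
seg 2: a=3, c=M2/2=-229/172, d=(M3−M2)/(6·2)=1403/4128, b=Δ2−h2·(2M2+M3)/6=829/1032
seg 3: a=2, c=M3/2=487/688, d=(M4−M3)/(6·2)=-487/4128, b=Δ3−h3·(2M3+M4)/6=-229/516
t_q=17/2 → seg 3, τ=3/2; S=2+-229/516·τ+487/688·τ²+-487/4128·τ³=27837/11008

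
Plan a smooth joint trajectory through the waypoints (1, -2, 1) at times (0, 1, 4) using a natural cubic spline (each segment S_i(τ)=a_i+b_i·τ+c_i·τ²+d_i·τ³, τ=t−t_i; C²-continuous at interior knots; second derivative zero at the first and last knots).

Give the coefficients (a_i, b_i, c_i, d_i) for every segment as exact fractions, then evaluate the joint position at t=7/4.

  seg 0: a=1 b=-7/2 c=0 d=1/2
  seg 1: a=-2 b=-2 c=3/2 d=-1/6
S(7/4) = -349/128

Δ: Δ0=-3, Δ1=1
row 1: diag=8, rhs=24; c'=3/8, d'=3
back: M1=3
M: M0=0, M1=3, M2=0
seg 0: a=1, c=M0/2=0, d=(M1−M0)/(6·1)=1/2, b=Δ0−h0·(2M0+M1)/6=-7/2
seg 1: a=-2, c=M1/2=3/2, d=(M2−M1)/(6·3)=-1/6, b=Δ1−h1·(2M1+M2)/6=-2
t_q=7/4 → seg 1, τ=3/4; S=-2+-2·τ+3/2·τ²+-1/6·τ³=-349/128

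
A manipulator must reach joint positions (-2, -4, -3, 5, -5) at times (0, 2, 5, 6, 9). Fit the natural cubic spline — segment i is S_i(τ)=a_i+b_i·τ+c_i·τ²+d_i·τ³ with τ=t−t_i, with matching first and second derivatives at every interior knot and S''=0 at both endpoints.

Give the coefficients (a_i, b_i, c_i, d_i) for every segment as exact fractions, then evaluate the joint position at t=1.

Δ: Δ0=-1, Δ1=1/3, Δ2=8, Δ3=-10/3
row 1: diag=10, rhs=8; c'=3/10, d'=4/5
row 2: denom=8−3·3/10=71/10; d'=(46−3·4/5)/(71/10)=436/71
row 3: denom=8−1·10/71=558/71; d'=(-68−1·436/71)/(558/71)=-2632/279
back: M3=-2632/279
back: M2=436/71−10/71·-2632/279=2084/279
back: M1=4/5−3/10·2084/279=-134/93
M: M0=0, M1=-134/93, M2=2084/279, M3=-2632/279, M4=0
seg 0: a=-2, c=M0/2=0, d=(M1−M0)/(6·2)=-67/558, b=Δ0−h0·(2M0+M1)/6=-145/279
seg 1: a=-4, c=M1/2=-67/93, d=(M2−M1)/(6·3)=1243/2511, b=Δ1−h1·(2M1+M2)/6=-547/279
seg 2: a=-3, c=M2/2=1042/279, d=(M3−M2)/(6·1)=-262/93, b=Δ2−h2·(2M2+M3)/6=1976/279
seg 3: a=5, c=M3/2=-1316/279, d=(M4−M3)/(6·3)=1316/2511, b=Δ3−h3·(2M3+M4)/6=1702/279
t_q=1 → seg 0, τ=1; S=-2+-145/279·τ+0·τ²+-67/558·τ³=-491/186

  seg 0: a=-2 b=-145/279 c=0 d=-67/558
  seg 1: a=-4 b=-547/279 c=-67/93 d=1243/2511
  seg 2: a=-3 b=1976/279 c=1042/279 d=-262/93
  seg 3: a=5 b=1702/279 c=-1316/279 d=1316/2511
S(1) = -491/186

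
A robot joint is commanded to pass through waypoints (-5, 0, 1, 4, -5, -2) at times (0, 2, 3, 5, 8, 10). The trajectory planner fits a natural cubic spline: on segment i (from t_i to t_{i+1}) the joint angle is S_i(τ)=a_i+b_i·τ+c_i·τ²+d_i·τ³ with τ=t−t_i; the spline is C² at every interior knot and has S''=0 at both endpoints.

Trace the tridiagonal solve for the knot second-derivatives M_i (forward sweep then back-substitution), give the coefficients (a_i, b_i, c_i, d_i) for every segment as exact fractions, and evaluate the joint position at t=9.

  seg 0: a=-5 b=969/310 c=0 d=-97/620
  seg 1: a=0 b=387/310 c=-291/310 d=107/155
  seg 2: a=1 b=447/310 c=351/310 d=-171/310
  seg 3: a=4 b=-201/310 c=-135/62 d=72/155
  seg 4: a=-5 b=-363/310 c=621/310 d=-207/620
S(9) = -2791/620

Δ: Δ0=5/2, Δ1=1, Δ2=3/2, Δ3=-3, Δ4=3/2
row 1: diag=6, rhs=-9; c'=1/6, d'=-3/2
row 2: denom=6−1·1/6=35/6; d'=(3−1·-3/2)/(35/6)=27/35
row 3: denom=10−2·12/35=326/35; d'=(-27−2·27/35)/(326/35)=-999/326
row 4: denom=10−3·105/326=2945/326; d'=(27−3·-999/326)/(2945/326)=621/155
back: M4=621/155
back: M3=-999/326−105/326·621/155=-135/31
back: M2=27/35−12/35·-135/31=351/155
back: M1=-3/2−1/6·351/155=-291/155
M: M0=0, M1=-291/155, M2=351/155, M3=-135/31, M4=621/155, M5=0
seg 0: a=-5, c=M0/2=0, d=(M1−M0)/(6·2)=-97/620, b=Δ0−h0·(2M0+M1)/6=969/310
seg 1: a=0, c=M1/2=-291/310, d=(M2−M1)/(6·1)=107/155, b=Δ1−h1·(2M1+M2)/6=387/310
seg 2: a=1, c=M2/2=351/310, d=(M3−M2)/(6·2)=-171/310, b=Δ2−h2·(2M2+M3)/6=447/310
seg 3: a=4, c=M3/2=-135/62, d=(M4−M3)/(6·3)=72/155, b=Δ3−h3·(2M3+M4)/6=-201/310
seg 4: a=-5, c=M4/2=621/310, d=(M5−M4)/(6·2)=-207/620, b=Δ4−h4·(2M4+M5)/6=-363/310
t_q=9 → seg 4, τ=1; S=-5+-363/310·τ+621/310·τ²+-207/620·τ³=-2791/620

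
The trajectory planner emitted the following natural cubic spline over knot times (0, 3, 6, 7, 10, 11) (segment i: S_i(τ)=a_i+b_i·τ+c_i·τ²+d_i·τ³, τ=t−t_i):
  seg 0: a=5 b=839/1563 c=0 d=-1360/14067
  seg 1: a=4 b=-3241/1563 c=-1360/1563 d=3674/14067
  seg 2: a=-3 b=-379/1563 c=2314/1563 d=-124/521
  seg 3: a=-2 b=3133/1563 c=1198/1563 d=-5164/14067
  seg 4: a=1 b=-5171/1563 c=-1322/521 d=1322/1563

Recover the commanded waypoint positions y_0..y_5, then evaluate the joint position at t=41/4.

y_0=5 y_1=4 y_2=-3 y_3=-2 y_4=1 y_5=-4
S(41/4) = 459/16672

y_0 = S_0(0) = a_0 = 5
y_1 = S_1(0) = a_1 = 4
y_2 = S_2(0) = a_2 = -3
y_3 = S_3(0) = a_3 = -2
y_4 = S_4(0) = a_4 = 1
y_5 = S_4(1) = -4
t_q=41/4 is in segment 4 (τ=1/4); S_4(τ)=459/16672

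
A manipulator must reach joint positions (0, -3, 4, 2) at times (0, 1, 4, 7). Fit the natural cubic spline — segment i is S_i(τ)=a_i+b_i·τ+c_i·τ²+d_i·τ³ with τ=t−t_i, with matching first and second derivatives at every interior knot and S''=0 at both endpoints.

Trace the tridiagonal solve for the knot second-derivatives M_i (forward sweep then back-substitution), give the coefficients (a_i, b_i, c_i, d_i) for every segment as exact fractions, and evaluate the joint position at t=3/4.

Δ: Δ0=-3, Δ1=7/3, Δ2=-2/3
row 1: diag=8, rhs=32; c'=3/8, d'=4
row 2: denom=12−3·3/8=87/8; d'=(-18−3·4)/(87/8)=-80/29
back: M2=-80/29
back: M1=4−3/8·-80/29=146/29
M: M0=0, M1=146/29, M2=-80/29, M3=0
seg 0: a=0, c=M0/2=0, d=(M1−M0)/(6·1)=73/87, b=Δ0−h0·(2M0+M1)/6=-334/87
seg 1: a=-3, c=M1/2=73/29, d=(M2−M1)/(6·3)=-113/261, b=Δ1−h1·(2M1+M2)/6=-115/87
seg 2: a=4, c=M2/2=-40/29, d=(M3−M2)/(6·3)=40/261, b=Δ2−h2·(2M2+M3)/6=182/87
t_q=3/4 → seg 0, τ=3/4; S=0+-334/87·τ+0·τ²+73/87·τ³=-4687/1856

  seg 0: a=0 b=-334/87 c=0 d=73/87
  seg 1: a=-3 b=-115/87 c=73/29 d=-113/261
  seg 2: a=4 b=182/87 c=-40/29 d=40/261
S(3/4) = -4687/1856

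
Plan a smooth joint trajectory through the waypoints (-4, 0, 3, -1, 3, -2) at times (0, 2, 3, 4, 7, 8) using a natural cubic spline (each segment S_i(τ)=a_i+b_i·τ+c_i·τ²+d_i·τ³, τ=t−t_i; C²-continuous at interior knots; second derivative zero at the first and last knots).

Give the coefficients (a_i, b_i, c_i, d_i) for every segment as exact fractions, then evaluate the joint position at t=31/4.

Δ: Δ0=2, Δ1=3, Δ2=-4, Δ3=4/3, Δ4=-5
row 1: diag=6, rhs=6; c'=1/6, d'=1
row 2: denom=4−1·1/6=23/6; d'=(-42−1·1)/(23/6)=-258/23
row 3: denom=8−1·6/23=178/23; d'=(32−1·-258/23)/(178/23)=497/89
row 4: denom=8−3·69/178=1217/178; d'=(-38−3·497/89)/(1217/178)=-9746/1217
back: M4=-9746/1217
back: M3=497/89−69/178·-9746/1217=10574/1217
back: M2=-258/23−6/23·10574/1217=-16410/1217
back: M1=1−1/6·-16410/1217=3952/1217
M: M0=0, M1=3952/1217, M2=-16410/1217, M3=10574/1217, M4=-9746/1217, M5=0
seg 0: a=-4, c=M0/2=0, d=(M1−M0)/(6·2)=988/3651, b=Δ0−h0·(2M0+M1)/6=3350/3651
seg 1: a=0, c=M1/2=1976/1217, d=(M2−M1)/(6·1)=-10181/3651, b=Δ1−h1·(2M1+M2)/6=15206/3651
seg 2: a=3, c=M2/2=-8205/1217, d=(M3−M2)/(6·1)=13492/3651, b=Δ2−h2·(2M2+M3)/6=-3481/3651
seg 3: a=-1, c=M3/2=5287/1217, d=(M4−M3)/(6·3)=-10160/10953, b=Δ3−h3·(2M3+M4)/6=-12235/3651
seg 4: a=3, c=M4/2=-4873/1217, d=(M5−M4)/(6·1)=4873/3651, b=Δ4−h4·(2M4+M5)/6=-8509/3651
t_q=31/4 → seg 4, τ=3/4; S=3+-8509/3651·τ+-4873/1217·τ²+4873/3651·τ³=-34051/77888

  seg 0: a=-4 b=3350/3651 c=0 d=988/3651
  seg 1: a=0 b=15206/3651 c=1976/1217 d=-10181/3651
  seg 2: a=3 b=-3481/3651 c=-8205/1217 d=13492/3651
  seg 3: a=-1 b=-12235/3651 c=5287/1217 d=-10160/10953
  seg 4: a=3 b=-8509/3651 c=-4873/1217 d=4873/3651
S(31/4) = -34051/77888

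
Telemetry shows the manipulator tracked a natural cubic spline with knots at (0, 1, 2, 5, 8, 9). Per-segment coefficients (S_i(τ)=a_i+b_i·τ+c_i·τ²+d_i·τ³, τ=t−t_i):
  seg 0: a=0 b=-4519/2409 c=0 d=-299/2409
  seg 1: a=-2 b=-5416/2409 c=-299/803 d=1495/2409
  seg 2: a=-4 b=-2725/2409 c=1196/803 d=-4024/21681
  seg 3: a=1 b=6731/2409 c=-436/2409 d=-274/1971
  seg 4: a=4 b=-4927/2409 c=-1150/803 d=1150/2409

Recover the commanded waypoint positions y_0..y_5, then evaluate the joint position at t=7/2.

y_0 = S_0(0) = a_0 = 0
y_1 = S_1(0) = a_1 = -2
y_2 = S_2(0) = a_2 = -4
y_3 = S_3(0) = a_3 = 1
y_4 = S_4(0) = a_4 = 4
y_5 = S_4(1) = 1
t_q=7/2 is in segment 2 (τ=3/2); S_2(τ)=-4773/1606

y_0=0 y_1=-2 y_2=-4 y_3=1 y_4=4 y_5=1
S(7/2) = -4773/1606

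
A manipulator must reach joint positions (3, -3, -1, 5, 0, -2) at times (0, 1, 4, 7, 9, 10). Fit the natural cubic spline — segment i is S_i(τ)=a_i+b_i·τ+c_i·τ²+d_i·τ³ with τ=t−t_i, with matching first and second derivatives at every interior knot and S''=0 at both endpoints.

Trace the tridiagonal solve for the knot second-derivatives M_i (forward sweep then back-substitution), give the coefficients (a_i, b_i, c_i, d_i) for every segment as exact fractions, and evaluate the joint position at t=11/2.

  seg 0: a=3 b=-7571/1110 c=0 d=911/1110
  seg 1: a=-3 b=-2419/555 c=911/370 d=-2621/9990
  seg 2: a=-1 b=3697/1110 c=56/555 d=-49/270
  seg 3: a=5 b=-107/111 c=-567/370 d=1697/4440
  seg 4: a=0 b=-2783/1110 c=563/740 d=-563/2220
S(11/2) = 10687/2960

Δ: Δ0=-6, Δ1=2/3, Δ2=2, Δ3=-5/2, Δ4=-2
row 1: diag=8, rhs=40; c'=3/8, d'=5
row 2: denom=12−3·3/8=87/8; d'=(8−3·5)/(87/8)=-56/87
row 3: denom=10−3·8/29=266/29; d'=(-27−3·-56/87)/(266/29)=-727/266
row 4: denom=6−2·29/133=740/133; d'=(3−2·-727/266)/(740/133)=563/370
back: M4=563/370
back: M3=-727/266−29/133·563/370=-567/185
back: M2=-56/87−8/29·-567/185=112/555
back: M1=5−3/8·112/555=911/185
M: M0=0, M1=911/185, M2=112/555, M3=-567/185, M4=563/370, M5=0
seg 0: a=3, c=M0/2=0, d=(M1−M0)/(6·1)=911/1110, b=Δ0−h0·(2M0+M1)/6=-7571/1110
seg 1: a=-3, c=M1/2=911/370, d=(M2−M1)/(6·3)=-2621/9990, b=Δ1−h1·(2M1+M2)/6=-2419/555
seg 2: a=-1, c=M2/2=56/555, d=(M3−M2)/(6·3)=-49/270, b=Δ2−h2·(2M2+M3)/6=3697/1110
seg 3: a=5, c=M3/2=-567/370, d=(M4−M3)/(6·2)=1697/4440, b=Δ3−h3·(2M3+M4)/6=-107/111
seg 4: a=0, c=M4/2=563/740, d=(M5−M4)/(6·1)=-563/2220, b=Δ4−h4·(2M4+M5)/6=-2783/1110
t_q=11/2 → seg 2, τ=3/2; S=-1+3697/1110·τ+56/555·τ²+-49/270·τ³=10687/2960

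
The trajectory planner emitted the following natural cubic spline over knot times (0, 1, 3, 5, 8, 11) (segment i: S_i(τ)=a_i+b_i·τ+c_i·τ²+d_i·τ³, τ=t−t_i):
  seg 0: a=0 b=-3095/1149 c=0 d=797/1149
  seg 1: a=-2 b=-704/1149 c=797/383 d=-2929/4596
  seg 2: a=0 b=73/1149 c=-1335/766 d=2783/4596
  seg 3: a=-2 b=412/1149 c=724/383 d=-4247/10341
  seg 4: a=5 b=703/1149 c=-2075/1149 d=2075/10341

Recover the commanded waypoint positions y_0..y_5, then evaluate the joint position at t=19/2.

y_0 = S_0(0) = a_0 = 0
y_1 = S_1(0) = a_1 = -2
y_2 = S_2(0) = a_2 = 0
y_3 = S_3(0) = a_3 = -2
y_4 = S_4(0) = a_4 = 5
y_5 = S_4(3) = -4
t_q=19/2 is in segment 4 (τ=3/2); S_4(τ)=7757/3064

y_0=0 y_1=-2 y_2=0 y_3=-2 y_4=5 y_5=-4
S(19/2) = 7757/3064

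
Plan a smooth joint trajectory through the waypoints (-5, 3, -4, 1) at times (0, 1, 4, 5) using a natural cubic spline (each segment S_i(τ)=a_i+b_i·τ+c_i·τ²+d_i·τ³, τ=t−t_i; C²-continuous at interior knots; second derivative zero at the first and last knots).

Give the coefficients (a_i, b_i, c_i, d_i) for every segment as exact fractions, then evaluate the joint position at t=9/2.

  seg 0: a=-5 b=1634/165 c=0 d=-314/165
  seg 1: a=3 b=692/165 c=-314/55 d=53/45
  seg 2: a=-4 b=287/165 c=269/55 d=-269/165
S(9/2) = -929/440

Δ: Δ0=8, Δ1=-7/3, Δ2=5
row 1: diag=8, rhs=-62; c'=3/8, d'=-31/4
row 2: denom=8−3·3/8=55/8; d'=(44−3·-31/4)/(55/8)=538/55
back: M2=538/55
back: M1=-31/4−3/8·538/55=-628/55
M: M0=0, M1=-628/55, M2=538/55, M3=0
seg 0: a=-5, c=M0/2=0, d=(M1−M0)/(6·1)=-314/165, b=Δ0−h0·(2M0+M1)/6=1634/165
seg 1: a=3, c=M1/2=-314/55, d=(M2−M1)/(6·3)=53/45, b=Δ1−h1·(2M1+M2)/6=692/165
seg 2: a=-4, c=M2/2=269/55, d=(M3−M2)/(6·1)=-269/165, b=Δ2−h2·(2M2+M3)/6=287/165
t_q=9/2 → seg 2, τ=1/2; S=-4+287/165·τ+269/55·τ²+-269/165·τ³=-929/440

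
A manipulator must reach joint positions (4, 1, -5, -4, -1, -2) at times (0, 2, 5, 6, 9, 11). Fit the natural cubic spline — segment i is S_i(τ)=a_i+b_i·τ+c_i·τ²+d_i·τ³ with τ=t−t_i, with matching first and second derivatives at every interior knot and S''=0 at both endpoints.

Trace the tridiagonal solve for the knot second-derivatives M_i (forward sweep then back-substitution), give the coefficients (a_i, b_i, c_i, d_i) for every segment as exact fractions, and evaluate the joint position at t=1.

  seg 0: a=4 b=-415/366 c=0 d=-67/732
  seg 1: a=1 b=-817/366 c=-67/122 d=344/1647
  seg 2: a=-5 b=41/366 c=487/366 d=-27/61
  seg 3: a=-4 b=529/366 c=1/366 d=-83/1647
  seg 4: a=-1 b=37/366 c=-55/122 d=55/732
S(1) = 677/244

Δ: Δ0=-3/2, Δ1=-2, Δ2=1, Δ3=1, Δ4=-1/2
row 1: diag=10, rhs=-3; c'=3/10, d'=-3/10
row 2: denom=8−3·3/10=71/10; d'=(18−3·-3/10)/(71/10)=189/71
row 3: denom=8−1·10/71=558/71; d'=(0−1·189/71)/(558/71)=-21/62
row 4: denom=10−3·71/186=549/62; d'=(-9−3·-21/62)/(549/62)=-55/61
back: M4=-55/61
back: M3=-21/62−71/186·-55/61=1/183
back: M2=189/71−10/71·1/183=487/183
back: M1=-3/10−3/10·487/183=-67/61
M: M0=0, M1=-67/61, M2=487/183, M3=1/183, M4=-55/61, M5=0
seg 0: a=4, c=M0/2=0, d=(M1−M0)/(6·2)=-67/732, b=Δ0−h0·(2M0+M1)/6=-415/366
seg 1: a=1, c=M1/2=-67/122, d=(M2−M1)/(6·3)=344/1647, b=Δ1−h1·(2M1+M2)/6=-817/366
seg 2: a=-5, c=M2/2=487/366, d=(M3−M2)/(6·1)=-27/61, b=Δ2−h2·(2M2+M3)/6=41/366
seg 3: a=-4, c=M3/2=1/366, d=(M4−M3)/(6·3)=-83/1647, b=Δ3−h3·(2M3+M4)/6=529/366
seg 4: a=-1, c=M4/2=-55/122, d=(M5−M4)/(6·2)=55/732, b=Δ4−h4·(2M4+M5)/6=37/366
t_q=1 → seg 0, τ=1; S=4+-415/366·τ+0·τ²+-67/732·τ³=677/244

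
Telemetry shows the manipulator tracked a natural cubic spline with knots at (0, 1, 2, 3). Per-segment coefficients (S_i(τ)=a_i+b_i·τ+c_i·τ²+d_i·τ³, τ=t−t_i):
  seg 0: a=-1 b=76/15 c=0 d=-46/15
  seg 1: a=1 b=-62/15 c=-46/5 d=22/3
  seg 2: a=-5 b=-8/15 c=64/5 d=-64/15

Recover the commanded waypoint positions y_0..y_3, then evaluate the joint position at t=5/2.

y_0=-1 y_1=1 y_2=-5 y_3=3
S(5/2) = -13/5

y_0 = S_0(0) = a_0 = -1
y_1 = S_1(0) = a_1 = 1
y_2 = S_2(0) = a_2 = -5
y_3 = S_2(1) = 3
t_q=5/2 is in segment 2 (τ=1/2); S_2(τ)=-13/5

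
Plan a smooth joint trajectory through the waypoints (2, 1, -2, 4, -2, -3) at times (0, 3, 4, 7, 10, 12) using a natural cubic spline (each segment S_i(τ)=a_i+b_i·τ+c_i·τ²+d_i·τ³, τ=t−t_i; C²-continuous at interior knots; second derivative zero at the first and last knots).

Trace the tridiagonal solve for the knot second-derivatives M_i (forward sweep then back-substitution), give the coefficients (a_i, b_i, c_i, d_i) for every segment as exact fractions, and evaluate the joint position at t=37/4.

Δ: Δ0=-1/3, Δ1=-3, Δ2=2, Δ3=-2, Δ4=-1/2
row 1: diag=8, rhs=-16; c'=1/8, d'=-2
row 2: denom=8−1·1/8=63/8; d'=(30−1·-2)/(63/8)=256/63
row 3: denom=12−3·8/21=76/7; d'=(-24−3·256/63)/(76/7)=-10/3
row 4: denom=10−3·21/76=697/76; d'=(9−3·-10/3)/(697/76)=1444/697
back: M4=1444/697
back: M3=-10/3−21/76·1444/697=-8167/2091
back: M2=256/63−8/21·-8167/2091=11608/2091
back: M1=-2−1/8·11608/2091=-5633/2091
M: M0=0, M1=-5633/2091, M2=11608/2091, M3=-8167/2091, M4=1444/697, M5=0
seg 0: a=2, c=M0/2=0, d=(M1−M0)/(6·3)=-5633/37638, b=Δ0−h0·(2M0+M1)/6=1413/1394
seg 1: a=1, c=M1/2=-5633/4182, d=(M2−M1)/(6·1)=5747/4182, b=Δ1−h1·(2M1+M2)/6=-2110/697
seg 2: a=-2, c=M2/2=5804/2091, d=(M3−M2)/(6·3)=-19775/37638, b=Δ2−h2·(2M2+M3)/6=-6685/4182
seg 3: a=4, c=M3/2=-8167/4182, d=(M4−M3)/(6·3)=12499/37638, b=Δ3−h3·(2M3+M4)/6=107/123
seg 4: a=-2, c=M4/2=722/697, d=(M5−M4)/(6·2)=-361/2091, b=Δ4−h4·(2M4+M5)/6=-7867/4182
t_q=37/4 → seg 3, τ=9/4; S=4+107/123·τ+-8167/4182·τ²+12499/37638·τ³=-13075/89216

  seg 0: a=2 b=1413/1394 c=0 d=-5633/37638
  seg 1: a=1 b=-2110/697 c=-5633/4182 d=5747/4182
  seg 2: a=-2 b=-6685/4182 c=5804/2091 d=-19775/37638
  seg 3: a=4 b=107/123 c=-8167/4182 d=12499/37638
  seg 4: a=-2 b=-7867/4182 c=722/697 d=-361/2091
S(37/4) = -13075/89216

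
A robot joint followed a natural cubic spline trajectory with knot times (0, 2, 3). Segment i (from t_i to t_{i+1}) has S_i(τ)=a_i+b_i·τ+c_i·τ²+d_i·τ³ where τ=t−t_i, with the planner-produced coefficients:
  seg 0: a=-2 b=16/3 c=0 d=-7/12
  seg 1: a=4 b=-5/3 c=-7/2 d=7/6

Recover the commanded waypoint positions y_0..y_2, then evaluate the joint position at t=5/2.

y_0 = S_0(0) = a_0 = -2
y_1 = S_1(0) = a_1 = 4
y_2 = S_1(1) = 0
t_q=5/2 is in segment 1 (τ=1/2); S_1(τ)=39/16

y_0=-2 y_1=4 y_2=0
S(5/2) = 39/16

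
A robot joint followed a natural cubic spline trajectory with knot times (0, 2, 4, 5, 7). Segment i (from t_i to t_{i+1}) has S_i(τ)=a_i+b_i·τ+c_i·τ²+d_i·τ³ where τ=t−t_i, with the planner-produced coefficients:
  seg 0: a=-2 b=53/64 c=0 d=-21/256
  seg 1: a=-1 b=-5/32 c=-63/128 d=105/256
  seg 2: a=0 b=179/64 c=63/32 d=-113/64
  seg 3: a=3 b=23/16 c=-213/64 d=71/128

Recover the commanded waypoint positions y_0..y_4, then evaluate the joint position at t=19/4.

y_0 = S_0(0) = a_0 = -2
y_1 = S_1(0) = a_1 = -1
y_2 = S_2(0) = a_2 = 0
y_3 = S_3(0) = a_3 = 3
y_4 = S_3(2) = -3
t_q=19/4 is in segment 2 (τ=3/4); S_2(τ)=10077/4096

y_0=-2 y_1=-1 y_2=0 y_3=3 y_4=-3
S(19/4) = 10077/4096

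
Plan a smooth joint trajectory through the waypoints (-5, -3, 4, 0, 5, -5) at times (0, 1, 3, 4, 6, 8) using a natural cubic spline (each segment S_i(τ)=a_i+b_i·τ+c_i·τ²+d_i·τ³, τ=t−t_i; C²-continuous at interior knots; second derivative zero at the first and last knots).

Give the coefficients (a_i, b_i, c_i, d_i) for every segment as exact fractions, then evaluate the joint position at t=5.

Δ: Δ0=2, Δ1=7/2, Δ2=-4, Δ3=5/2, Δ4=-5
row 1: diag=6, rhs=9; c'=1/3, d'=3/2
row 2: denom=6−2·1/3=16/3; d'=(-45−2·3/2)/(16/3)=-9
row 3: denom=6−1·3/16=93/16; d'=(39−1·-9)/(93/16)=256/31
row 4: denom=8−2·32/93=680/93; d'=(-45−2·256/31)/(680/93)=-5721/680
back: M4=-5721/680
back: M3=256/31−32/93·-5721/680=948/85
back: M2=-9−3/16·948/85=-3771/340
back: M1=3/2−1/3·-3771/340=1767/340
M: M0=0, M1=1767/340, M2=-3771/340, M3=948/85, M4=-5721/680, M5=0
seg 0: a=-5, c=M0/2=0, d=(M1−M0)/(6·1)=589/680, b=Δ0−h0·(2M0+M1)/6=771/680
seg 1: a=-3, c=M1/2=1767/680, d=(M2−M1)/(6·2)=-923/680, b=Δ1−h1·(2M1+M2)/6=1269/340
seg 2: a=4, c=M2/2=-3771/680, d=(M3−M2)/(6·1)=2521/680, b=Δ2−h2·(2M2+M3)/6=-147/68
seg 3: a=0, c=M3/2=474/85, d=(M4−M3)/(6·2)=-887/544, b=Δ3−h3·(2M3+M4)/6=-1449/680
seg 4: a=5, c=M4/2=-5721/1360, d=(M5−M4)/(6·2)=1907/2720, b=Δ4−h4·(2M4+M5)/6=207/340
t_q=5 → seg 3, τ=1; S=0+-1449/680·τ+474/85·τ²+-887/544·τ³=4937/2720

  seg 0: a=-5 b=771/680 c=0 d=589/680
  seg 1: a=-3 b=1269/340 c=1767/680 d=-923/680
  seg 2: a=4 b=-147/68 c=-3771/680 d=2521/680
  seg 3: a=0 b=-1449/680 c=474/85 d=-887/544
  seg 4: a=5 b=207/340 c=-5721/1360 d=1907/2720
S(5) = 4937/2720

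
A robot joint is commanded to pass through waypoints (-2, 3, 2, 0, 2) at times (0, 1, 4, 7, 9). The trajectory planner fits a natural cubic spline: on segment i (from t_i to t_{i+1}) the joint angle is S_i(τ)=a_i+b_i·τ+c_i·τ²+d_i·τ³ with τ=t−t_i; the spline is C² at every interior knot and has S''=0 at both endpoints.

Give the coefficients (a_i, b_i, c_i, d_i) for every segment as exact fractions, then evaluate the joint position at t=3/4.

Δ: Δ0=5, Δ1=-1/3, Δ2=-2/3, Δ3=1
row 1: diag=8, rhs=-32; c'=3/8, d'=-4
row 2: denom=12−3·3/8=87/8; d'=(-2−3·-4)/(87/8)=80/87
row 3: denom=10−3·8/29=266/29; d'=(10−3·80/87)/(266/29)=15/19
back: M3=15/19
back: M2=80/87−8/29·15/19=40/57
back: M1=-4−3/8·40/57=-81/19
M: M0=0, M1=-81/19, M2=40/57, M3=15/19, M4=0
seg 0: a=-2, c=M0/2=0, d=(M1−M0)/(6·1)=-27/38, b=Δ0−h0·(2M0+M1)/6=217/38
seg 1: a=3, c=M1/2=-81/38, d=(M2−M1)/(6·3)=283/1026, b=Δ1−h1·(2M1+M2)/6=68/19
seg 2: a=2, c=M2/2=20/57, d=(M3−M2)/(6·3)=5/1026, b=Δ2−h2·(2M2+M3)/6=-67/38
seg 3: a=0, c=M3/2=15/38, d=(M4−M3)/(6·2)=-5/76, b=Δ3−h3·(2M3+M4)/6=9/19
t_q=3/4 → seg 0, τ=3/4; S=-2+217/38·τ+0·τ²+-27/38·τ³=4823/2432

  seg 0: a=-2 b=217/38 c=0 d=-27/38
  seg 1: a=3 b=68/19 c=-81/38 d=283/1026
  seg 2: a=2 b=-67/38 c=20/57 d=5/1026
  seg 3: a=0 b=9/19 c=15/38 d=-5/76
S(3/4) = 4823/2432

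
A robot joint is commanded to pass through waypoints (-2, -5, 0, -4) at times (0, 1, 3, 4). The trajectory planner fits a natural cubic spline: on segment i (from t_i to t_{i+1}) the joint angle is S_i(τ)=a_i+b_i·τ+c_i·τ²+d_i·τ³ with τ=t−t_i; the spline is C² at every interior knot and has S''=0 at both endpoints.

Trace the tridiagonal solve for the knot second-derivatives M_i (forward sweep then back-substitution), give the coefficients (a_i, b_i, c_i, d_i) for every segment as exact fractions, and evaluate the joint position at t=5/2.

  seg 0: a=-2 b=-71/16 c=0 d=23/16
  seg 1: a=-5 b=-1/8 c=69/16 d=-3/2
  seg 2: a=0 b=-7/8 c=-75/16 d=25/16
S(5/2) = -35/64

Δ: Δ0=-3, Δ1=5/2, Δ2=-4
row 1: diag=6, rhs=33; c'=1/3, d'=11/2
row 2: denom=6−2·1/3=16/3; d'=(-39−2·11/2)/(16/3)=-75/8
back: M2=-75/8
back: M1=11/2−1/3·-75/8=69/8
M: M0=0, M1=69/8, M2=-75/8, M3=0
seg 0: a=-2, c=M0/2=0, d=(M1−M0)/(6·1)=23/16, b=Δ0−h0·(2M0+M1)/6=-71/16
seg 1: a=-5, c=M1/2=69/16, d=(M2−M1)/(6·2)=-3/2, b=Δ1−h1·(2M1+M2)/6=-1/8
seg 2: a=0, c=M2/2=-75/16, d=(M3−M2)/(6·1)=25/16, b=Δ2−h2·(2M2+M3)/6=-7/8
t_q=5/2 → seg 1, τ=3/2; S=-5+-1/8·τ+69/16·τ²+-3/2·τ³=-35/64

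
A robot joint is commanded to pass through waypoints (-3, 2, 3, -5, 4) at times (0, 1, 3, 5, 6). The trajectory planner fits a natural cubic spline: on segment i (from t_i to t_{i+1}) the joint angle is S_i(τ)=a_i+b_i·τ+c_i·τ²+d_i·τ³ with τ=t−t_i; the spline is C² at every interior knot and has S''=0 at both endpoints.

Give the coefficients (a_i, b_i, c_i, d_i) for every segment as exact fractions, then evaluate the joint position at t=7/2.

Δ: Δ0=5, Δ1=1/2, Δ2=-4, Δ3=9
row 1: diag=6, rhs=-27; c'=1/3, d'=-9/2
row 2: denom=8−2·1/3=22/3; d'=(-27−2·-9/2)/(22/3)=-27/11
row 3: denom=6−2·3/11=60/11; d'=(78−2·-27/11)/(60/11)=76/5
back: M3=76/5
back: M2=-27/11−3/11·76/5=-33/5
back: M1=-9/2−1/3·-33/5=-23/10
M: M0=0, M1=-23/10, M2=-33/5, M3=76/5, M4=0
seg 0: a=-3, c=M0/2=0, d=(M1−M0)/(6·1)=-23/60, b=Δ0−h0·(2M0+M1)/6=323/60
seg 1: a=2, c=M1/2=-23/20, d=(M2−M1)/(6·2)=-43/120, b=Δ1−h1·(2M1+M2)/6=127/30
seg 2: a=3, c=M2/2=-33/10, d=(M3−M2)/(6·2)=109/60, b=Δ2−h2·(2M2+M3)/6=-14/3
seg 3: a=-5, c=M3/2=38/5, d=(M4−M3)/(6·1)=-38/15, b=Δ3−h3·(2M3+M4)/6=59/15
t_q=7/2 → seg 2, τ=1/2; S=3+-14/3·τ+-33/10·τ²+109/60·τ³=11/160

  seg 0: a=-3 b=323/60 c=0 d=-23/60
  seg 1: a=2 b=127/30 c=-23/20 d=-43/120
  seg 2: a=3 b=-14/3 c=-33/10 d=109/60
  seg 3: a=-5 b=59/15 c=38/5 d=-38/15
S(7/2) = 11/160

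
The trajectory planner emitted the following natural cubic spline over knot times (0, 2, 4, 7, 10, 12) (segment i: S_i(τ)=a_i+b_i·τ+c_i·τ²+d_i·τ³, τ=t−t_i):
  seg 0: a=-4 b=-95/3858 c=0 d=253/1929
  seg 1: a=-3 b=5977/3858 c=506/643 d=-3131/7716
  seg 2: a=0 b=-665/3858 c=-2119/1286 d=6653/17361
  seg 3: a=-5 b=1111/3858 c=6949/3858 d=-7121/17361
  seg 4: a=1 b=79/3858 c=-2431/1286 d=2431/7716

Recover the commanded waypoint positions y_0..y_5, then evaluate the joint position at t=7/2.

y_0=-4 y_1=-3 y_2=0 y_3=-5 y_4=1 y_5=-4
S(7/2) = -5659/20576

y_0 = S_0(0) = a_0 = -4
y_1 = S_1(0) = a_1 = -3
y_2 = S_2(0) = a_2 = 0
y_3 = S_3(0) = a_3 = -5
y_4 = S_4(0) = a_4 = 1
y_5 = S_4(2) = -4
t_q=7/2 is in segment 1 (τ=3/2); S_1(τ)=-5659/20576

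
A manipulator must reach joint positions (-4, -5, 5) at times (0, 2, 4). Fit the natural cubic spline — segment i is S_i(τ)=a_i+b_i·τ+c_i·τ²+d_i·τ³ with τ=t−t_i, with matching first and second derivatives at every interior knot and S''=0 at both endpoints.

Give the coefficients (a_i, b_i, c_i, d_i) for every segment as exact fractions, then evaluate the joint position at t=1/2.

Δ: Δ0=-1/2, Δ1=5
row 1: diag=8, rhs=33; c'=1/4, d'=33/8
back: M1=33/8
M: M0=0, M1=33/8, M2=0
seg 0: a=-4, c=M0/2=0, d=(M1−M0)/(6·2)=11/32, b=Δ0−h0·(2M0+M1)/6=-15/8
seg 1: a=-5, c=M1/2=33/16, d=(M2−M1)/(6·2)=-11/32, b=Δ1−h1·(2M1+M2)/6=9/4
t_q=1/2 → seg 0, τ=1/2; S=-4+-15/8·τ+0·τ²+11/32·τ³=-1253/256

  seg 0: a=-4 b=-15/8 c=0 d=11/32
  seg 1: a=-5 b=9/4 c=33/16 d=-11/32
S(1/2) = -1253/256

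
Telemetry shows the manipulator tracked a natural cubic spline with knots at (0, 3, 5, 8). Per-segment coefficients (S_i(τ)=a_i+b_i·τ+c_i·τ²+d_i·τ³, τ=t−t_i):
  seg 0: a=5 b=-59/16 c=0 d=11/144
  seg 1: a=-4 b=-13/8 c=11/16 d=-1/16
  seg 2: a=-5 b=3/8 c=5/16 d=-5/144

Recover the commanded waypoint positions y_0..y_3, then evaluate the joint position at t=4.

y_0 = S_0(0) = a_0 = 5
y_1 = S_1(0) = a_1 = -4
y_2 = S_2(0) = a_2 = -5
y_3 = S_2(3) = -2
t_q=4 is in segment 1 (τ=1); S_1(τ)=-5

y_0=5 y_1=-4 y_2=-5 y_3=-2
S(4) = -5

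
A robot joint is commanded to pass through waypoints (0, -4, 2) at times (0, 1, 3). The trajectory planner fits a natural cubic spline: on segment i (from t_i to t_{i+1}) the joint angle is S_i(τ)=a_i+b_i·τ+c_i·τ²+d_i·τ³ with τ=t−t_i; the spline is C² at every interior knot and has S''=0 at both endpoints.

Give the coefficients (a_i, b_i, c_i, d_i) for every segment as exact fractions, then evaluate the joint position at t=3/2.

Δ: Δ0=-4, Δ1=3
row 1: diag=6, rhs=42; c'=1/3, d'=7
back: M1=7
M: M0=0, M1=7, M2=0
seg 0: a=0, c=M0/2=0, d=(M1−M0)/(6·1)=7/6, b=Δ0−h0·(2M0+M1)/6=-31/6
seg 1: a=-4, c=M1/2=7/2, d=(M2−M1)/(6·2)=-7/12, b=Δ1−h1·(2M1+M2)/6=-5/3
t_q=3/2 → seg 1, τ=1/2; S=-4+-5/3·τ+7/2·τ²+-7/12·τ³=-129/32

  seg 0: a=0 b=-31/6 c=0 d=7/6
  seg 1: a=-4 b=-5/3 c=7/2 d=-7/12
S(3/2) = -129/32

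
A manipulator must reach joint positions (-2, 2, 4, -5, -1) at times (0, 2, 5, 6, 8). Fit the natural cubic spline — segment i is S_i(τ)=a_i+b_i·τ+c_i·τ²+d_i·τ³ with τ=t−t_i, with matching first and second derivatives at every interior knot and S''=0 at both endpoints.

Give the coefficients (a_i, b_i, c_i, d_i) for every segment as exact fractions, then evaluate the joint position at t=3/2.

  seg 0: a=-2 b=815/624 c=0 d=433/2496
  seg 1: a=2 b=1057/312 c=433/416 d=-187/288
  seg 2: a=4 b=-9857/1248 c=-999/208 d=4619/1248
  seg 3: a=-5 b=-1997/312 c=2621/416 d=-2621/2496
S(3/2) = 3625/6656

Δ: Δ0=2, Δ1=2/3, Δ2=-9, Δ3=2
row 1: diag=10, rhs=-8; c'=3/10, d'=-4/5
row 2: denom=8−3·3/10=71/10; d'=(-58−3·-4/5)/(71/10)=-556/71
row 3: denom=6−1·10/71=416/71; d'=(66−1·-556/71)/(416/71)=2621/208
back: M3=2621/208
back: M2=-556/71−10/71·2621/208=-999/104
back: M1=-4/5−3/10·-999/104=433/208
M: M0=0, M1=433/208, M2=-999/104, M3=2621/208, M4=0
seg 0: a=-2, c=M0/2=0, d=(M1−M0)/(6·2)=433/2496, b=Δ0−h0·(2M0+M1)/6=815/624
seg 1: a=2, c=M1/2=433/416, d=(M2−M1)/(6·3)=-187/288, b=Δ1−h1·(2M1+M2)/6=1057/312
seg 2: a=4, c=M2/2=-999/208, d=(M3−M2)/(6·1)=4619/1248, b=Δ2−h2·(2M2+M3)/6=-9857/1248
seg 3: a=-5, c=M3/2=2621/416, d=(M4−M3)/(6·2)=-2621/2496, b=Δ3−h3·(2M3+M4)/6=-1997/312
t_q=3/2 → seg 0, τ=3/2; S=-2+815/624·τ+0·τ²+433/2496·τ³=3625/6656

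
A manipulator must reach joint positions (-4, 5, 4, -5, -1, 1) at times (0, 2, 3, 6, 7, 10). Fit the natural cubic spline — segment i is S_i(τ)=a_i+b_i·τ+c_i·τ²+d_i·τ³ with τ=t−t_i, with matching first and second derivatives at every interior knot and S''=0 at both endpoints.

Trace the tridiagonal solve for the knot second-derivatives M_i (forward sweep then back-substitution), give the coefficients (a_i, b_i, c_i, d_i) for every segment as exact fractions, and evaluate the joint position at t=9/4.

  seg 0: a=-4 b=31049/5058 c=0 d=-1036/2529
  seg 1: a=5 b=6185/5058 c=-2072/843 d=1189/5058
  seg 2: a=4 b=-7556/2529 c=-985/562 d=26533/45522
  seg 3: a=-5 b=11297/5058 c=8834/2529 d=-2911/1686
  seg 4: a=-1 b=10217/2529 c=-8531/5058 d=8531/45522
S(9/4) = 556327/107904

Δ: Δ0=9/2, Δ1=-1, Δ2=-3, Δ3=4, Δ4=2/3
row 1: diag=6, rhs=-33; c'=1/6, d'=-11/2
row 2: denom=8−1·1/6=47/6; d'=(-12−1·-11/2)/(47/6)=-39/47
row 3: denom=8−3·18/47=322/47; d'=(42−3·-39/47)/(322/47)=2091/322
row 4: denom=8−1·47/322=2529/322; d'=(-20−1·2091/322)/(2529/322)=-8531/2529
back: M4=-8531/2529
back: M3=2091/322−47/322·-8531/2529=17668/2529
back: M2=-39/47−18/47·17668/2529=-985/281
back: M1=-11/2−1/6·-985/281=-4144/843
M: M0=0, M1=-4144/843, M2=-985/281, M3=17668/2529, M4=-8531/2529, M5=0
seg 0: a=-4, c=M0/2=0, d=(M1−M0)/(6·2)=-1036/2529, b=Δ0−h0·(2M0+M1)/6=31049/5058
seg 1: a=5, c=M1/2=-2072/843, d=(M2−M1)/(6·1)=1189/5058, b=Δ1−h1·(2M1+M2)/6=6185/5058
seg 2: a=4, c=M2/2=-985/562, d=(M3−M2)/(6·3)=26533/45522, b=Δ2−h2·(2M2+M3)/6=-7556/2529
seg 3: a=-5, c=M3/2=8834/2529, d=(M4−M3)/(6·1)=-2911/1686, b=Δ3−h3·(2M3+M4)/6=11297/5058
seg 4: a=-1, c=M4/2=-8531/5058, d=(M5−M4)/(6·3)=8531/45522, b=Δ4−h4·(2M4+M5)/6=10217/2529
t_q=9/4 → seg 1, τ=1/4; S=5+6185/5058·τ+-2072/843·τ²+1189/5058·τ³=556327/107904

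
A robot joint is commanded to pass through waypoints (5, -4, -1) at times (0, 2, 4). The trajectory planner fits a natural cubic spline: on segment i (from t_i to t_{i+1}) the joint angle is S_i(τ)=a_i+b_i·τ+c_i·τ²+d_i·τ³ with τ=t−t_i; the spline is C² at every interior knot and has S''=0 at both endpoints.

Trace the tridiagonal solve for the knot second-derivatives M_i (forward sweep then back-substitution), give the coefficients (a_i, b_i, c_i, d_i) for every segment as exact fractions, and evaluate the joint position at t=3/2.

Δ: Δ0=-9/2, Δ1=3/2
row 1: diag=8, rhs=36; c'=1/4, d'=9/2
back: M1=9/2
M: M0=0, M1=9/2, M2=0
seg 0: a=5, c=M0/2=0, d=(M1−M0)/(6·2)=3/8, b=Δ0−h0·(2M0+M1)/6=-6
seg 1: a=-4, c=M1/2=9/4, d=(M2−M1)/(6·2)=-3/8, b=Δ1−h1·(2M1+M2)/6=-3/2
t_q=3/2 → seg 0, τ=3/2; S=5+-6·τ+0·τ²+3/8·τ³=-175/64

  seg 0: a=5 b=-6 c=0 d=3/8
  seg 1: a=-4 b=-3/2 c=9/4 d=-3/8
S(3/2) = -175/64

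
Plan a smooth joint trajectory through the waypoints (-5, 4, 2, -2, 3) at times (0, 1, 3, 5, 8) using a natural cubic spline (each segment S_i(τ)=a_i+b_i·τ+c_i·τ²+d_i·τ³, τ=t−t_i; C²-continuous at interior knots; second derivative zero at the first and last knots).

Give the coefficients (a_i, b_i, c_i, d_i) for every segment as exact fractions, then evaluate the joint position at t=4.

  seg 0: a=-5 b=419/39 c=0 d=-68/39
  seg 1: a=4 b=215/39 c=-68/13 d=77/78
  seg 2: a=2 b=-139/39 c=9/13 d=7/156
  seg 3: a=-2 b=-10/39 c=25/26 d=-25/234
S(4) = -43/52

Δ: Δ0=9, Δ1=-1, Δ2=-2, Δ3=5/3
row 1: diag=6, rhs=-60; c'=1/3, d'=-10
row 2: denom=8−2·1/3=22/3; d'=(-6−2·-10)/(22/3)=21/11
row 3: denom=10−2·3/11=104/11; d'=(22−2·21/11)/(104/11)=25/13
back: M3=25/13
back: M2=21/11−3/11·25/13=18/13
back: M1=-10−1/3·18/13=-136/13
M: M0=0, M1=-136/13, M2=18/13, M3=25/13, M4=0
seg 0: a=-5, c=M0/2=0, d=(M1−M0)/(6·1)=-68/39, b=Δ0−h0·(2M0+M1)/6=419/39
seg 1: a=4, c=M1/2=-68/13, d=(M2−M1)/(6·2)=77/78, b=Δ1−h1·(2M1+M2)/6=215/39
seg 2: a=2, c=M2/2=9/13, d=(M3−M2)/(6·2)=7/156, b=Δ2−h2·(2M2+M3)/6=-139/39
seg 3: a=-2, c=M3/2=25/26, d=(M4−M3)/(6·3)=-25/234, b=Δ3−h3·(2M3+M4)/6=-10/39
t_q=4 → seg 2, τ=1; S=2+-139/39·τ+9/13·τ²+7/156·τ³=-43/52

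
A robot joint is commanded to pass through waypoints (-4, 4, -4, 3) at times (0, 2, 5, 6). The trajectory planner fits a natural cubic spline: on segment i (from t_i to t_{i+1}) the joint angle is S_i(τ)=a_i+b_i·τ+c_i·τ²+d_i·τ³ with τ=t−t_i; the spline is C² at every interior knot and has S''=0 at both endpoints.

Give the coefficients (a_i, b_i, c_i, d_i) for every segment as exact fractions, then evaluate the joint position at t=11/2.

  seg 0: a=-4 b=1346/213 c=0 d=-247/426
  seg 1: a=4 b=-136/213 c=-247/71 d=199/213
  seg 2: a=-4 b=791/213 c=350/71 d=-350/213
S(11/2) = -317/284

Δ: Δ0=4, Δ1=-8/3, Δ2=7
row 1: diag=10, rhs=-40; c'=3/10, d'=-4
row 2: denom=8−3·3/10=71/10; d'=(58−3·-4)/(71/10)=700/71
back: M2=700/71
back: M1=-4−3/10·700/71=-494/71
M: M0=0, M1=-494/71, M2=700/71, M3=0
seg 0: a=-4, c=M0/2=0, d=(M1−M0)/(6·2)=-247/426, b=Δ0−h0·(2M0+M1)/6=1346/213
seg 1: a=4, c=M1/2=-247/71, d=(M2−M1)/(6·3)=199/213, b=Δ1−h1·(2M1+M2)/6=-136/213
seg 2: a=-4, c=M2/2=350/71, d=(M3−M2)/(6·1)=-350/213, b=Δ2−h2·(2M2+M3)/6=791/213
t_q=11/2 → seg 2, τ=1/2; S=-4+791/213·τ+350/71·τ²+-350/213·τ³=-317/284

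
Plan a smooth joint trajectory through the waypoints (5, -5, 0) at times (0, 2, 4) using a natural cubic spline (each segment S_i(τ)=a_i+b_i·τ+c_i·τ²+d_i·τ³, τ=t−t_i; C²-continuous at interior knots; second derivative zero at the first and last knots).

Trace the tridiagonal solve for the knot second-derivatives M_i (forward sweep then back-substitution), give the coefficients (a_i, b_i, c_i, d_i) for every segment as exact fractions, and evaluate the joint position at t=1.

Δ: Δ0=-5, Δ1=5/2
row 1: diag=8, rhs=45; c'=1/4, d'=45/8
back: M1=45/8
M: M0=0, M1=45/8, M2=0
seg 0: a=5, c=M0/2=0, d=(M1−M0)/(6·2)=15/32, b=Δ0−h0·(2M0+M1)/6=-55/8
seg 1: a=-5, c=M1/2=45/16, d=(M2−M1)/(6·2)=-15/32, b=Δ1−h1·(2M1+M2)/6=-5/4
t_q=1 → seg 0, τ=1; S=5+-55/8·τ+0·τ²+15/32·τ³=-45/32

  seg 0: a=5 b=-55/8 c=0 d=15/32
  seg 1: a=-5 b=-5/4 c=45/16 d=-15/32
S(1) = -45/32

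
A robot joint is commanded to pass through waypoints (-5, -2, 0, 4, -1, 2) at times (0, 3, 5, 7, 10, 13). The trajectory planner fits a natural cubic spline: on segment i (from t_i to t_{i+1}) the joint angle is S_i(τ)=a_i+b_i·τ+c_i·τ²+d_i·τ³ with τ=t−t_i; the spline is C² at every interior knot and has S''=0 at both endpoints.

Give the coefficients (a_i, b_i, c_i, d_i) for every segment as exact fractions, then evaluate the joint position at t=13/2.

  seg 0: a=-5 b=1541/1326 c=0 d=-215/11934
  seg 1: a=-2 b=448/663 c=-215/1326 d=215/1326
  seg 2: a=0 b=436/221 c=1075/1326 d=-1057/2652
  seg 3: a=4 b=287/663 c=-1048/663 d=584/1989
  seg 4: a=-1 b=-745/663 c=704/663 d=-704/5967
S(13/2) = 24315/7072

Δ: Δ0=1, Δ1=1, Δ2=2, Δ3=-5/3, Δ4=1
row 1: diag=10, rhs=0; c'=1/5, d'=0
row 2: denom=8−2·1/5=38/5; d'=(6−2·0)/(38/5)=15/19
row 3: denom=10−2·5/19=180/19; d'=(-22−2·15/19)/(180/19)=-112/45
row 4: denom=12−3·19/60=221/20; d'=(16−3·-112/45)/(221/20)=1408/663
back: M4=1408/663
back: M3=-112/45−19/60·1408/663=-2096/663
back: M2=15/19−5/19·-2096/663=1075/663
back: M1=0−1/5·1075/663=-215/663
M: M0=0, M1=-215/663, M2=1075/663, M3=-2096/663, M4=1408/663, M5=0
seg 0: a=-5, c=M0/2=0, d=(M1−M0)/(6·3)=-215/11934, b=Δ0−h0·(2M0+M1)/6=1541/1326
seg 1: a=-2, c=M1/2=-215/1326, d=(M2−M1)/(6·2)=215/1326, b=Δ1−h1·(2M1+M2)/6=448/663
seg 2: a=0, c=M2/2=1075/1326, d=(M3−M2)/(6·2)=-1057/2652, b=Δ2−h2·(2M2+M3)/6=436/221
seg 3: a=4, c=M3/2=-1048/663, d=(M4−M3)/(6·3)=584/1989, b=Δ3−h3·(2M3+M4)/6=287/663
seg 4: a=-1, c=M4/2=704/663, d=(M5−M4)/(6·3)=-704/5967, b=Δ4−h4·(2M4+M5)/6=-745/663
t_q=13/2 → seg 2, τ=3/2; S=0+436/221·τ+1075/1326·τ²+-1057/2652·τ³=24315/7072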